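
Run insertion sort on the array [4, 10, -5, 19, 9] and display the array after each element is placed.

First element 4 is already 'sorted'
Insert 10: shifted 0 elements -> [4, 10, -5, 19, 9]
Insert -5: shifted 2 elements -> [-5, 4, 10, 19, 9]
Insert 19: shifted 0 elements -> [-5, 4, 10, 19, 9]
Insert 9: shifted 2 elements -> [-5, 4, 9, 10, 19]


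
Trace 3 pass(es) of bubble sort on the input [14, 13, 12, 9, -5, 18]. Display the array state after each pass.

After pass 1: [13, 12, 9, -5, 14, 18] (4 swaps)
After pass 2: [12, 9, -5, 13, 14, 18] (3 swaps)
After pass 3: [9, -5, 12, 13, 14, 18] (2 swaps)
Total swaps: 9


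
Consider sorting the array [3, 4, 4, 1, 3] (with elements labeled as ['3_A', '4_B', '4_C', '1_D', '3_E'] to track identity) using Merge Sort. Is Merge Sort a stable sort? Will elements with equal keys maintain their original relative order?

Trace Merge Sort on the labeled array (the key is the number; the letter only tracks identity):
  Merge [3_A] + [4_B] -> [3_A, 4_B]
  Merge [1_D] + [3_E] -> [1_D, 3_E]
  Merge [4_C] + [1_D, 3_E] -> [1_D, 3_E, 4_C]
  Merge [3_A, 4_B] + [1_D, 3_E, 4_C] -> [1_D, 3_A, 3_E, 4_B, 4_C]
Final order: [1_D, 3_A, 3_E, 4_B, 4_C]
Equal keys:
  value 3: originally 3_A, 3_E; after sorting 3_A, 3_E -> order preserved
  value 4: originally 4_B, 4_C; after sorting 4_B, 4_C -> order preserved
All equal keys kept their original relative order. Merge Sort is stable: when the heads of the two halves are equal the merge takes from the left half first.
Answer: Stable


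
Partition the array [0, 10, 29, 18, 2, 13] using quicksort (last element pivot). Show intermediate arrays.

Partition 1: pivot=13 at index 3 -> [0, 10, 2, 13, 29, 18]
Partition 2: pivot=2 at index 1 -> [0, 2, 10, 13, 29, 18]
Partition 3: pivot=18 at index 4 -> [0, 2, 10, 13, 18, 29]


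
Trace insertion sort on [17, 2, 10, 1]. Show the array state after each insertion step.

First element 17 is already 'sorted'
Insert 2: shifted 1 elements -> [2, 17, 10, 1]
Insert 10: shifted 1 elements -> [2, 10, 17, 1]
Insert 1: shifted 3 elements -> [1, 2, 10, 17]


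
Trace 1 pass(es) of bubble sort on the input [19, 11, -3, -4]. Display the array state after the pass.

After pass 1: [11, -3, -4, 19] (3 swaps)
Total swaps: 3


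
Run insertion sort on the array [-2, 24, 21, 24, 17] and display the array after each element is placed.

First element -2 is already 'sorted'
Insert 24: shifted 0 elements -> [-2, 24, 21, 24, 17]
Insert 21: shifted 1 elements -> [-2, 21, 24, 24, 17]
Insert 24: shifted 0 elements -> [-2, 21, 24, 24, 17]
Insert 17: shifted 3 elements -> [-2, 17, 21, 24, 24]


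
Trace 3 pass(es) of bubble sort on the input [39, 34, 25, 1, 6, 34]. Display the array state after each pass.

After pass 1: [34, 25, 1, 6, 34, 39] (5 swaps)
After pass 2: [25, 1, 6, 34, 34, 39] (3 swaps)
After pass 3: [1, 6, 25, 34, 34, 39] (2 swaps)
Total swaps: 10


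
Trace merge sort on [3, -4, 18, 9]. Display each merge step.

Divide and conquer:
  Merge [3] + [-4] -> [-4, 3]
  Merge [18] + [9] -> [9, 18]
  Merge [-4, 3] + [9, 18] -> [-4, 3, 9, 18]


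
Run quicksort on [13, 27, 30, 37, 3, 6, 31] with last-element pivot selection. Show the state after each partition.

Partition 1: pivot=31 at index 5 -> [13, 27, 30, 3, 6, 31, 37]
Partition 2: pivot=6 at index 1 -> [3, 6, 30, 13, 27, 31, 37]
Partition 3: pivot=27 at index 3 -> [3, 6, 13, 27, 30, 31, 37]


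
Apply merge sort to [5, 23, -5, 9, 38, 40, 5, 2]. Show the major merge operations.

Divide and conquer:
  Merge [5] + [23] -> [5, 23]
  Merge [-5] + [9] -> [-5, 9]
  Merge [5, 23] + [-5, 9] -> [-5, 5, 9, 23]
  Merge [38] + [40] -> [38, 40]
  Merge [5] + [2] -> [2, 5]
  Merge [38, 40] + [2, 5] -> [2, 5, 38, 40]
  Merge [-5, 5, 9, 23] + [2, 5, 38, 40] -> [-5, 2, 5, 5, 9, 23, 38, 40]


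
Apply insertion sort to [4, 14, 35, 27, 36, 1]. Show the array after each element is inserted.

First element 4 is already 'sorted'
Insert 14: shifted 0 elements -> [4, 14, 35, 27, 36, 1]
Insert 35: shifted 0 elements -> [4, 14, 35, 27, 36, 1]
Insert 27: shifted 1 elements -> [4, 14, 27, 35, 36, 1]
Insert 36: shifted 0 elements -> [4, 14, 27, 35, 36, 1]
Insert 1: shifted 5 elements -> [1, 4, 14, 27, 35, 36]


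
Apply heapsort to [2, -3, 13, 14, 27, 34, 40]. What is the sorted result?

Build heap: [40, 27, 34, 14, -3, 2, 13]
Extract 40: [34, 27, 13, 14, -3, 2, 40]
Extract 34: [27, 14, 13, 2, -3, 34, 40]
Extract 27: [14, 2, 13, -3, 27, 34, 40]
Extract 14: [13, 2, -3, 14, 27, 34, 40]
Extract 13: [2, -3, 13, 14, 27, 34, 40]
Extract 2: [-3, 2, 13, 14, 27, 34, 40]


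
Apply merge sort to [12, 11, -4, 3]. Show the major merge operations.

Divide and conquer:
  Merge [12] + [11] -> [11, 12]
  Merge [-4] + [3] -> [-4, 3]
  Merge [11, 12] + [-4, 3] -> [-4, 3, 11, 12]


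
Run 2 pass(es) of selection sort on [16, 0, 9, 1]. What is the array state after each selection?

Pass 1: Select minimum 0 at index 1, swap -> [0, 16, 9, 1]
Pass 2: Select minimum 1 at index 3, swap -> [0, 1, 9, 16]


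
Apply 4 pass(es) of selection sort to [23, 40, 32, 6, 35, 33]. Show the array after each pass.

Pass 1: Select minimum 6 at index 3, swap -> [6, 40, 32, 23, 35, 33]
Pass 2: Select minimum 23 at index 3, swap -> [6, 23, 32, 40, 35, 33]
Pass 3: Select minimum 32 at index 2, swap -> [6, 23, 32, 40, 35, 33]
Pass 4: Select minimum 33 at index 5, swap -> [6, 23, 32, 33, 35, 40]


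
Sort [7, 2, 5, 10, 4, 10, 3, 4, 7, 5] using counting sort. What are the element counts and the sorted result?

Count array: [0, 0, 1, 1, 2, 2, 0, 2, 0, 0, 2]
(count[i] = number of elements equal to i)
Cumulative count: [0, 0, 1, 2, 4, 6, 6, 8, 8, 8, 10]
Sorted: [2, 3, 4, 4, 5, 5, 7, 7, 10, 10]


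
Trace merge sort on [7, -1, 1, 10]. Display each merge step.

Divide and conquer:
  Merge [7] + [-1] -> [-1, 7]
  Merge [1] + [10] -> [1, 10]
  Merge [-1, 7] + [1, 10] -> [-1, 1, 7, 10]


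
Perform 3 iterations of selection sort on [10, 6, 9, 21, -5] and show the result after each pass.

Pass 1: Select minimum -5 at index 4, swap -> [-5, 6, 9, 21, 10]
Pass 2: Select minimum 6 at index 1, swap -> [-5, 6, 9, 21, 10]
Pass 3: Select minimum 9 at index 2, swap -> [-5, 6, 9, 21, 10]


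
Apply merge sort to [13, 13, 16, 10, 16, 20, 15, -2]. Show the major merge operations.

Divide and conquer:
  Merge [13] + [13] -> [13, 13]
  Merge [16] + [10] -> [10, 16]
  Merge [13, 13] + [10, 16] -> [10, 13, 13, 16]
  Merge [16] + [20] -> [16, 20]
  Merge [15] + [-2] -> [-2, 15]
  Merge [16, 20] + [-2, 15] -> [-2, 15, 16, 20]
  Merge [10, 13, 13, 16] + [-2, 15, 16, 20] -> [-2, 10, 13, 13, 15, 16, 16, 20]


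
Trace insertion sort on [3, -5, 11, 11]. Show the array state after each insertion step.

First element 3 is already 'sorted'
Insert -5: shifted 1 elements -> [-5, 3, 11, 11]
Insert 11: shifted 0 elements -> [-5, 3, 11, 11]
Insert 11: shifted 0 elements -> [-5, 3, 11, 11]


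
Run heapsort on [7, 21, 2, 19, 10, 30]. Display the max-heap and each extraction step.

Build heap: [30, 21, 7, 19, 10, 2]
Extract 30: [21, 19, 7, 2, 10, 30]
Extract 21: [19, 10, 7, 2, 21, 30]
Extract 19: [10, 2, 7, 19, 21, 30]
Extract 10: [7, 2, 10, 19, 21, 30]
Extract 7: [2, 7, 10, 19, 21, 30]


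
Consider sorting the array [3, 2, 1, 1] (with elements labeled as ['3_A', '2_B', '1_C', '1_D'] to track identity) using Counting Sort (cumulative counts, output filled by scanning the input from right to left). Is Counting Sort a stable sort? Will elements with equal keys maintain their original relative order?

Trace Counting Sort on the labeled array (the key is the number; the letter only tracks identity):
  Counts for values 0..3: [0, 2, 1, 1]
  Cumulative counts: [0, 2, 3, 4]
  Scan right to left: place 1_D at output index 1
  Scan right to left: place 1_C at output index 0
  Scan right to left: place 2_B at output index 2
  Scan right to left: place 3_A at output index 3
  Output: [1_C, 1_D, 2_B, 3_A]
Equal keys:
  value 1: originally 1_C, 1_D; after sorting 1_C, 1_D -> order preserved
All equal keys kept their original relative order. Counting Sort is stable: scanning the input right to left with decreasing cumulative counts places later duplicates at later output positions.
Answer: Stable


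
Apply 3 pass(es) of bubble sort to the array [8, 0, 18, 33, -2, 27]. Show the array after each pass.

After pass 1: [0, 8, 18, -2, 27, 33] (3 swaps)
After pass 2: [0, 8, -2, 18, 27, 33] (1 swaps)
After pass 3: [0, -2, 8, 18, 27, 33] (1 swaps)
Total swaps: 5


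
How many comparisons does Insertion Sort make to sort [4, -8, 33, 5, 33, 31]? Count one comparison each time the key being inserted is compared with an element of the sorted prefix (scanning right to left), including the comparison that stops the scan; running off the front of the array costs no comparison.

Insert -8: 4 > -8 (shift), reached front = 1 comparison(s) -> [-8, 4, 33, 5, 33, 31]
Insert 33: 4 <= 33 (stop) = 1 comparison(s) -> [-8, 4, 33, 5, 33, 31]
Insert 5: 33 > 5 (shift), 4 <= 5 (stop) = 2 comparison(s) -> [-8, 4, 5, 33, 33, 31]
Insert 33: 33 <= 33 (stop) = 1 comparison(s) -> [-8, 4, 5, 33, 33, 31]
Insert 31: 33 > 31 (shift), 33 > 31 (shift), 5 <= 31 (stop) = 3 comparison(s) -> [-8, 4, 5, 31, 33, 33]
Total comparisons: 1 + 1 + 2 + 1 + 3 = 8


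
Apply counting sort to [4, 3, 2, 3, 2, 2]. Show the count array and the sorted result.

Count array: [0, 0, 3, 2, 1]
(count[i] = number of elements equal to i)
Cumulative count: [0, 0, 3, 5, 6]
Sorted: [2, 2, 2, 3, 3, 4]


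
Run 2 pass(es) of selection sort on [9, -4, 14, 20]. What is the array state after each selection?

Pass 1: Select minimum -4 at index 1, swap -> [-4, 9, 14, 20]
Pass 2: Select minimum 9 at index 1, swap -> [-4, 9, 14, 20]


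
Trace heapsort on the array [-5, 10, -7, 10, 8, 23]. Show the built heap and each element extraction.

Build heap: [23, 10, -5, 10, 8, -7]
Extract 23: [10, 10, -5, -7, 8, 23]
Extract 10: [10, 8, -5, -7, 10, 23]
Extract 10: [8, -7, -5, 10, 10, 23]
Extract 8: [-5, -7, 8, 10, 10, 23]
Extract -5: [-7, -5, 8, 10, 10, 23]


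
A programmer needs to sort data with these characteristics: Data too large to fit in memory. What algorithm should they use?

Best choice: External merge sort
Reason: Minimizes disk I/O by sequential reads/writes


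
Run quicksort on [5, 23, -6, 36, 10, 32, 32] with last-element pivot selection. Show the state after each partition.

Partition 1: pivot=32 at index 5 -> [5, 23, -6, 10, 32, 32, 36]
Partition 2: pivot=32 at index 4 -> [5, 23, -6, 10, 32, 32, 36]
Partition 3: pivot=10 at index 2 -> [5, -6, 10, 23, 32, 32, 36]
Partition 4: pivot=-6 at index 0 -> [-6, 5, 10, 23, 32, 32, 36]


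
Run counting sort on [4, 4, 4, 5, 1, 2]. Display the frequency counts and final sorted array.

Count array: [0, 1, 1, 0, 3, 1]
(count[i] = number of elements equal to i)
Cumulative count: [0, 1, 2, 2, 5, 6]
Sorted: [1, 2, 4, 4, 4, 5]


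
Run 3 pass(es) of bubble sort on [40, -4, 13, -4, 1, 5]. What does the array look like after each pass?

After pass 1: [-4, 13, -4, 1, 5, 40] (5 swaps)
After pass 2: [-4, -4, 1, 5, 13, 40] (3 swaps)
After pass 3: [-4, -4, 1, 5, 13, 40] (0 swaps)
Total swaps: 8


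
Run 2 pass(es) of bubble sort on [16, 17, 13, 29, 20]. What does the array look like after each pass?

After pass 1: [16, 13, 17, 20, 29] (2 swaps)
After pass 2: [13, 16, 17, 20, 29] (1 swaps)
Total swaps: 3


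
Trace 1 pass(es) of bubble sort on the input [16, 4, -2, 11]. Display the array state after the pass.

After pass 1: [4, -2, 11, 16] (3 swaps)
Total swaps: 3


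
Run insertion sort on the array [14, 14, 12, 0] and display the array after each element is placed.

First element 14 is already 'sorted'
Insert 14: shifted 0 elements -> [14, 14, 12, 0]
Insert 12: shifted 2 elements -> [12, 14, 14, 0]
Insert 0: shifted 3 elements -> [0, 12, 14, 14]


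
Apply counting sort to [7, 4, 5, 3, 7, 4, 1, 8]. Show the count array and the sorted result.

Count array: [0, 1, 0, 1, 2, 1, 0, 2, 1]
(count[i] = number of elements equal to i)
Cumulative count: [0, 1, 1, 2, 4, 5, 5, 7, 8]
Sorted: [1, 3, 4, 4, 5, 7, 7, 8]


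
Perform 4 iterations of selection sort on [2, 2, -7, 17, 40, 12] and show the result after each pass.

Pass 1: Select minimum -7 at index 2, swap -> [-7, 2, 2, 17, 40, 12]
Pass 2: Select minimum 2 at index 1, swap -> [-7, 2, 2, 17, 40, 12]
Pass 3: Select minimum 2 at index 2, swap -> [-7, 2, 2, 17, 40, 12]
Pass 4: Select minimum 12 at index 5, swap -> [-7, 2, 2, 12, 40, 17]


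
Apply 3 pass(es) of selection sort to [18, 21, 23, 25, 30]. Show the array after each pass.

Pass 1: Select minimum 18 at index 0, swap -> [18, 21, 23, 25, 30]
Pass 2: Select minimum 21 at index 1, swap -> [18, 21, 23, 25, 30]
Pass 3: Select minimum 23 at index 2, swap -> [18, 21, 23, 25, 30]


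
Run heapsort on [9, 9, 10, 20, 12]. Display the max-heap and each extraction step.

Build heap: [20, 12, 10, 9, 9]
Extract 20: [12, 9, 10, 9, 20]
Extract 12: [10, 9, 9, 12, 20]
Extract 10: [9, 9, 10, 12, 20]
Extract 9: [9, 9, 10, 12, 20]


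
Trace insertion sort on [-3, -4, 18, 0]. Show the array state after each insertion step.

First element -3 is already 'sorted'
Insert -4: shifted 1 elements -> [-4, -3, 18, 0]
Insert 18: shifted 0 elements -> [-4, -3, 18, 0]
Insert 0: shifted 1 elements -> [-4, -3, 0, 18]


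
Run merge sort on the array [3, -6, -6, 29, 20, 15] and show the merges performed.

Divide and conquer:
  Merge [-6] + [-6] -> [-6, -6]
  Merge [3] + [-6, -6] -> [-6, -6, 3]
  Merge [20] + [15] -> [15, 20]
  Merge [29] + [15, 20] -> [15, 20, 29]
  Merge [-6, -6, 3] + [15, 20, 29] -> [-6, -6, 3, 15, 20, 29]


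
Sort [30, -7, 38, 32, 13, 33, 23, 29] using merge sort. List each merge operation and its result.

Divide and conquer:
  Merge [30] + [-7] -> [-7, 30]
  Merge [38] + [32] -> [32, 38]
  Merge [-7, 30] + [32, 38] -> [-7, 30, 32, 38]
  Merge [13] + [33] -> [13, 33]
  Merge [23] + [29] -> [23, 29]
  Merge [13, 33] + [23, 29] -> [13, 23, 29, 33]
  Merge [-7, 30, 32, 38] + [13, 23, 29, 33] -> [-7, 13, 23, 29, 30, 32, 33, 38]


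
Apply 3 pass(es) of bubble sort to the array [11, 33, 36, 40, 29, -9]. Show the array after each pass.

After pass 1: [11, 33, 36, 29, -9, 40] (2 swaps)
After pass 2: [11, 33, 29, -9, 36, 40] (2 swaps)
After pass 3: [11, 29, -9, 33, 36, 40] (2 swaps)
Total swaps: 6


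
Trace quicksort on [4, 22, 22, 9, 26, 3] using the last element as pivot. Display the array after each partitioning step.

Partition 1: pivot=3 at index 0 -> [3, 22, 22, 9, 26, 4]
Partition 2: pivot=4 at index 1 -> [3, 4, 22, 9, 26, 22]
Partition 3: pivot=22 at index 4 -> [3, 4, 22, 9, 22, 26]
Partition 4: pivot=9 at index 2 -> [3, 4, 9, 22, 22, 26]


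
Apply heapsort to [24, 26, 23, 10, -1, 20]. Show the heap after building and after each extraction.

Build heap: [26, 24, 23, 10, -1, 20]
Extract 26: [24, 20, 23, 10, -1, 26]
Extract 24: [23, 20, -1, 10, 24, 26]
Extract 23: [20, 10, -1, 23, 24, 26]
Extract 20: [10, -1, 20, 23, 24, 26]
Extract 10: [-1, 10, 20, 23, 24, 26]


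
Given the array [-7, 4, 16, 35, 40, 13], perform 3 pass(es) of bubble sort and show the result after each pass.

After pass 1: [-7, 4, 16, 35, 13, 40] (1 swaps)
After pass 2: [-7, 4, 16, 13, 35, 40] (1 swaps)
After pass 3: [-7, 4, 13, 16, 35, 40] (1 swaps)
Total swaps: 3


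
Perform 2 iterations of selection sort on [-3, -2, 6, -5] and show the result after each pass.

Pass 1: Select minimum -5 at index 3, swap -> [-5, -2, 6, -3]
Pass 2: Select minimum -3 at index 3, swap -> [-5, -3, 6, -2]


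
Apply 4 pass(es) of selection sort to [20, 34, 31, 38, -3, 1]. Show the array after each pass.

Pass 1: Select minimum -3 at index 4, swap -> [-3, 34, 31, 38, 20, 1]
Pass 2: Select minimum 1 at index 5, swap -> [-3, 1, 31, 38, 20, 34]
Pass 3: Select minimum 20 at index 4, swap -> [-3, 1, 20, 38, 31, 34]
Pass 4: Select minimum 31 at index 4, swap -> [-3, 1, 20, 31, 38, 34]


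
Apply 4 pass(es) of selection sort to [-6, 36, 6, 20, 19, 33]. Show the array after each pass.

Pass 1: Select minimum -6 at index 0, swap -> [-6, 36, 6, 20, 19, 33]
Pass 2: Select minimum 6 at index 2, swap -> [-6, 6, 36, 20, 19, 33]
Pass 3: Select minimum 19 at index 4, swap -> [-6, 6, 19, 20, 36, 33]
Pass 4: Select minimum 20 at index 3, swap -> [-6, 6, 19, 20, 36, 33]


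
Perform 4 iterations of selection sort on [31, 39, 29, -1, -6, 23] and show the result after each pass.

Pass 1: Select minimum -6 at index 4, swap -> [-6, 39, 29, -1, 31, 23]
Pass 2: Select minimum -1 at index 3, swap -> [-6, -1, 29, 39, 31, 23]
Pass 3: Select minimum 23 at index 5, swap -> [-6, -1, 23, 39, 31, 29]
Pass 4: Select minimum 29 at index 5, swap -> [-6, -1, 23, 29, 31, 39]


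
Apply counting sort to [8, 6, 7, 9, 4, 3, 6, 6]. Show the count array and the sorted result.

Count array: [0, 0, 0, 1, 1, 0, 3, 1, 1, 1]
(count[i] = number of elements equal to i)
Cumulative count: [0, 0, 0, 1, 2, 2, 5, 6, 7, 8]
Sorted: [3, 4, 6, 6, 6, 7, 8, 9]


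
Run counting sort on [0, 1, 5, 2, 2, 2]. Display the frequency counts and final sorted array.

Count array: [1, 1, 3, 0, 0, 1]
(count[i] = number of elements equal to i)
Cumulative count: [1, 2, 5, 5, 5, 6]
Sorted: [0, 1, 2, 2, 2, 5]


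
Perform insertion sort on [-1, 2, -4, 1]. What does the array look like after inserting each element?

First element -1 is already 'sorted'
Insert 2: shifted 0 elements -> [-1, 2, -4, 1]
Insert -4: shifted 2 elements -> [-4, -1, 2, 1]
Insert 1: shifted 1 elements -> [-4, -1, 1, 2]


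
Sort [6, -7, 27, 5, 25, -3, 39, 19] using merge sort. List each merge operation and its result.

Divide and conquer:
  Merge [6] + [-7] -> [-7, 6]
  Merge [27] + [5] -> [5, 27]
  Merge [-7, 6] + [5, 27] -> [-7, 5, 6, 27]
  Merge [25] + [-3] -> [-3, 25]
  Merge [39] + [19] -> [19, 39]
  Merge [-3, 25] + [19, 39] -> [-3, 19, 25, 39]
  Merge [-7, 5, 6, 27] + [-3, 19, 25, 39] -> [-7, -3, 5, 6, 19, 25, 27, 39]


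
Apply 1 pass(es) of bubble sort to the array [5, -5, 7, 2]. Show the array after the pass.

After pass 1: [-5, 5, 2, 7] (2 swaps)
Total swaps: 2


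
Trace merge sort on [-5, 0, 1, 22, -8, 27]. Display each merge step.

Divide and conquer:
  Merge [0] + [1] -> [0, 1]
  Merge [-5] + [0, 1] -> [-5, 0, 1]
  Merge [-8] + [27] -> [-8, 27]
  Merge [22] + [-8, 27] -> [-8, 22, 27]
  Merge [-5, 0, 1] + [-8, 22, 27] -> [-8, -5, 0, 1, 22, 27]


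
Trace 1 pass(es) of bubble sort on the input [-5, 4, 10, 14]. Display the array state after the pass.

After pass 1: [-5, 4, 10, 14] (0 swaps)
Total swaps: 0


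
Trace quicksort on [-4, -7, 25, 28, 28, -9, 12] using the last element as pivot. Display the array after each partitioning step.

Partition 1: pivot=12 at index 3 -> [-4, -7, -9, 12, 28, 25, 28]
Partition 2: pivot=-9 at index 0 -> [-9, -7, -4, 12, 28, 25, 28]
Partition 3: pivot=-4 at index 2 -> [-9, -7, -4, 12, 28, 25, 28]
Partition 4: pivot=28 at index 6 -> [-9, -7, -4, 12, 28, 25, 28]
Partition 5: pivot=25 at index 4 -> [-9, -7, -4, 12, 25, 28, 28]


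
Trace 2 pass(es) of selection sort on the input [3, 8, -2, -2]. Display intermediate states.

Pass 1: Select minimum -2 at index 2, swap -> [-2, 8, 3, -2]
Pass 2: Select minimum -2 at index 3, swap -> [-2, -2, 3, 8]


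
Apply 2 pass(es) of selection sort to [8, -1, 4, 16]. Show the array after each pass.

Pass 1: Select minimum -1 at index 1, swap -> [-1, 8, 4, 16]
Pass 2: Select minimum 4 at index 2, swap -> [-1, 4, 8, 16]


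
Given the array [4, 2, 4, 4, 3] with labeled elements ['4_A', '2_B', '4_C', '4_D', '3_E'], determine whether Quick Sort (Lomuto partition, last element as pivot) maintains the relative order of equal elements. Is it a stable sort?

Trace Quick Sort on the labeled array (the key is the number; the letter only tracks identity):
  Partition indices 0..4 around pivot 3_E -> [2_B, 3_E, 4_C, 4_D, 4_A]
  Partition indices 2..4 around pivot 4_A -> [2_B, 3_E, 4_C, 4_D, 4_A]
  Partition indices 2..3 around pivot 4_D -> [2_B, 3_E, 4_C, 4_D, 4_A]
Final order: [2_B, 3_E, 4_C, 4_D, 4_A]
Equal keys:
  value 4: originally 4_A, 4_C, 4_D; after sorting 4_C, 4_D, 4_A -> order changed
Equal keys were reordered, so Quick Sort is not stable: partition swaps elements across long distances and can reorder equal keys. (One such input is enough; an unstable sort may happen to preserve order on other inputs, but it gives no guarantee.)
Answer: Not stable


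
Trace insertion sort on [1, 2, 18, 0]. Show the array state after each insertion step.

First element 1 is already 'sorted'
Insert 2: shifted 0 elements -> [1, 2, 18, 0]
Insert 18: shifted 0 elements -> [1, 2, 18, 0]
Insert 0: shifted 3 elements -> [0, 1, 2, 18]


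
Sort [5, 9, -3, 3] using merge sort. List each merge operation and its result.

Divide and conquer:
  Merge [5] + [9] -> [5, 9]
  Merge [-3] + [3] -> [-3, 3]
  Merge [5, 9] + [-3, 3] -> [-3, 3, 5, 9]


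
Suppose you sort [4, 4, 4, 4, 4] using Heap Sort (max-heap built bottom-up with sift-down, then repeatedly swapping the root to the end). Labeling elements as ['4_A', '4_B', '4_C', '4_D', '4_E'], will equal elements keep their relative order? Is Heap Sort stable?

Trace Heap Sort on the labeled array (the key is the number; the letter only tracks identity):
  Build max-heap: [4_A, 4_B, 4_C, 4_D, 4_E]
  Swap root 4_A to index 4, re-heapify first 4 -> [4_E, 4_B, 4_C, 4_D, 4_A]
  Swap root 4_E to index 3, re-heapify first 3 -> [4_D, 4_B, 4_C, 4_E, 4_A]
  Swap root 4_D to index 2, re-heapify first 2 -> [4_C, 4_B, 4_D, 4_E, 4_A]
  Swap root 4_C to index 1, re-heapify first 1 -> [4_B, 4_C, 4_D, 4_E, 4_A]
Final order: [4_B, 4_C, 4_D, 4_E, 4_A]
Equal keys:
  value 4: originally 4_A, 4_B, 4_C, 4_D, 4_E; after sorting 4_B, 4_C, 4_D, 4_E, 4_A -> order changed
Equal keys were reordered, so Heap Sort is not stable: heap construction and root-to-end swaps move elements without regard to the original order of equal keys. (One such input is enough; an unstable sort may happen to preserve order on other inputs, but it gives no guarantee.)
Answer: Not stable


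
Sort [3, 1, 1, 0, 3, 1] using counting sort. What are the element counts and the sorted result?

Count array: [1, 3, 0, 2]
(count[i] = number of elements equal to i)
Cumulative count: [1, 4, 4, 6]
Sorted: [0, 1, 1, 1, 3, 3]


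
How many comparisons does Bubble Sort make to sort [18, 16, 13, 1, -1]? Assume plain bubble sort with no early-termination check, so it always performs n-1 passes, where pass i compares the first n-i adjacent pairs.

Pass 1: compare adjacent pairs (0,1)..(3,4) = 4 comparison(s), 4 swap(s) -> [16, 13, 1, -1, 18]
Pass 2: compare adjacent pairs (0,1)..(2,3) = 3 comparison(s), 3 swap(s) -> [13, 1, -1, 16, 18]
Pass 3: compare adjacent pairs (0,1)..(1,2) = 2 comparison(s), 2 swap(s) -> [1, -1, 13, 16, 18]
Pass 4: compare adjacent pairs (0,1)..(0,1) = 1 comparison(s), 1 swap(s) -> [-1, 1, 13, 16, 18]
Total comparisons: 4 + 3 + 2 + 1 = 10


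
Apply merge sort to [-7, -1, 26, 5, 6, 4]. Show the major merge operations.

Divide and conquer:
  Merge [-1] + [26] -> [-1, 26]
  Merge [-7] + [-1, 26] -> [-7, -1, 26]
  Merge [6] + [4] -> [4, 6]
  Merge [5] + [4, 6] -> [4, 5, 6]
  Merge [-7, -1, 26] + [4, 5, 6] -> [-7, -1, 4, 5, 6, 26]


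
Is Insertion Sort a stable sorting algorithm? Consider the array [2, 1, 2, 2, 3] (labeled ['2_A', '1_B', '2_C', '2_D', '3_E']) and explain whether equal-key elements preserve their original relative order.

Trace Insertion Sort on the labeled array (the key is the number; the letter only tracks identity):
  Insert 1_B at index 0: [1_B, 2_A, 2_C, 2_D, 3_E]
  Insert 2_C at index 2: [1_B, 2_A, 2_C, 2_D, 3_E]
  Insert 2_D at index 3: [1_B, 2_A, 2_C, 2_D, 3_E]
  Insert 3_E at index 4: [1_B, 2_A, 2_C, 2_D, 3_E]
Final order: [1_B, 2_A, 2_C, 2_D, 3_E]
Equal keys:
  value 2: originally 2_A, 2_C, 2_D; after sorting 2_A, 2_C, 2_D -> order preserved
All equal keys kept their original relative order. Insertion Sort is stable: elements are shifted only while they are strictly greater than the key, so a key is inserted after any equal elements already placed.
Answer: Stable


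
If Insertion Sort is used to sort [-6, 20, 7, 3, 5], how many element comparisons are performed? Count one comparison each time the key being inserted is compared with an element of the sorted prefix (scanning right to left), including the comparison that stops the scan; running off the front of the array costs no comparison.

Insert 20: -6 <= 20 (stop) = 1 comparison(s) -> [-6, 20, 7, 3, 5]
Insert 7: 20 > 7 (shift), -6 <= 7 (stop) = 2 comparison(s) -> [-6, 7, 20, 3, 5]
Insert 3: 20 > 3 (shift), 7 > 3 (shift), -6 <= 3 (stop) = 3 comparison(s) -> [-6, 3, 7, 20, 5]
Insert 5: 20 > 5 (shift), 7 > 5 (shift), 3 <= 5 (stop) = 3 comparison(s) -> [-6, 3, 5, 7, 20]
Total comparisons: 1 + 2 + 3 + 3 = 9


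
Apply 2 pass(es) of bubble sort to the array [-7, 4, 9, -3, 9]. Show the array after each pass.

After pass 1: [-7, 4, -3, 9, 9] (1 swaps)
After pass 2: [-7, -3, 4, 9, 9] (1 swaps)
Total swaps: 2


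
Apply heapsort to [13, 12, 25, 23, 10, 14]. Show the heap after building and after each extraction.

Build heap: [25, 23, 14, 12, 10, 13]
Extract 25: [23, 13, 14, 12, 10, 25]
Extract 23: [14, 13, 10, 12, 23, 25]
Extract 14: [13, 12, 10, 14, 23, 25]
Extract 13: [12, 10, 13, 14, 23, 25]
Extract 12: [10, 12, 13, 14, 23, 25]


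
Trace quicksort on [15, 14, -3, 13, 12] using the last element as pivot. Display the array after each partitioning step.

Partition 1: pivot=12 at index 1 -> [-3, 12, 15, 13, 14]
Partition 2: pivot=14 at index 3 -> [-3, 12, 13, 14, 15]


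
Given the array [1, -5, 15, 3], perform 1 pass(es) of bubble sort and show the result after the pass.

After pass 1: [-5, 1, 3, 15] (2 swaps)
Total swaps: 2


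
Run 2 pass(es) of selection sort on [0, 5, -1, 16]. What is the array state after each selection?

Pass 1: Select minimum -1 at index 2, swap -> [-1, 5, 0, 16]
Pass 2: Select minimum 0 at index 2, swap -> [-1, 0, 5, 16]


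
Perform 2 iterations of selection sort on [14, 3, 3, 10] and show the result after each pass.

Pass 1: Select minimum 3 at index 1, swap -> [3, 14, 3, 10]
Pass 2: Select minimum 3 at index 2, swap -> [3, 3, 14, 10]


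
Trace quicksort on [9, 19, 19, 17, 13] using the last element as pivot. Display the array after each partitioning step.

Partition 1: pivot=13 at index 1 -> [9, 13, 19, 17, 19]
Partition 2: pivot=19 at index 4 -> [9, 13, 19, 17, 19]
Partition 3: pivot=17 at index 2 -> [9, 13, 17, 19, 19]


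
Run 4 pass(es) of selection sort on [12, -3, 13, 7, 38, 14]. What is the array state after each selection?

Pass 1: Select minimum -3 at index 1, swap -> [-3, 12, 13, 7, 38, 14]
Pass 2: Select minimum 7 at index 3, swap -> [-3, 7, 13, 12, 38, 14]
Pass 3: Select minimum 12 at index 3, swap -> [-3, 7, 12, 13, 38, 14]
Pass 4: Select minimum 13 at index 3, swap -> [-3, 7, 12, 13, 38, 14]


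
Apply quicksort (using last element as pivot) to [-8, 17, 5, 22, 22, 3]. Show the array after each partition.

Partition 1: pivot=3 at index 1 -> [-8, 3, 5, 22, 22, 17]
Partition 2: pivot=17 at index 3 -> [-8, 3, 5, 17, 22, 22]
Partition 3: pivot=22 at index 5 -> [-8, 3, 5, 17, 22, 22]


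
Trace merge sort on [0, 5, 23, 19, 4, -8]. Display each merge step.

Divide and conquer:
  Merge [5] + [23] -> [5, 23]
  Merge [0] + [5, 23] -> [0, 5, 23]
  Merge [4] + [-8] -> [-8, 4]
  Merge [19] + [-8, 4] -> [-8, 4, 19]
  Merge [0, 5, 23] + [-8, 4, 19] -> [-8, 0, 4, 5, 19, 23]


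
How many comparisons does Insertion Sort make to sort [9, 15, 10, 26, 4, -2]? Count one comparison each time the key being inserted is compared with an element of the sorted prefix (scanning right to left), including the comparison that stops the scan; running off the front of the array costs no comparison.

Insert 15: 9 <= 15 (stop) = 1 comparison(s) -> [9, 15, 10, 26, 4, -2]
Insert 10: 15 > 10 (shift), 9 <= 10 (stop) = 2 comparison(s) -> [9, 10, 15, 26, 4, -2]
Insert 26: 15 <= 26 (stop) = 1 comparison(s) -> [9, 10, 15, 26, 4, -2]
Insert 4: 26 > 4 (shift), 15 > 4 (shift), 10 > 4 (shift), 9 > 4 (shift), reached front = 4 comparison(s) -> [4, 9, 10, 15, 26, -2]
Insert -2: 26 > -2 (shift), 15 > -2 (shift), 10 > -2 (shift), 9 > -2 (shift), 4 > -2 (shift), reached front = 5 comparison(s) -> [-2, 4, 9, 10, 15, 26]
Total comparisons: 1 + 2 + 1 + 4 + 5 = 13


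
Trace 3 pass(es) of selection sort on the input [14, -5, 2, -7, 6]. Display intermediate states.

Pass 1: Select minimum -7 at index 3, swap -> [-7, -5, 2, 14, 6]
Pass 2: Select minimum -5 at index 1, swap -> [-7, -5, 2, 14, 6]
Pass 3: Select minimum 2 at index 2, swap -> [-7, -5, 2, 14, 6]


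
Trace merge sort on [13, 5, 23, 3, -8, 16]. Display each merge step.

Divide and conquer:
  Merge [5] + [23] -> [5, 23]
  Merge [13] + [5, 23] -> [5, 13, 23]
  Merge [-8] + [16] -> [-8, 16]
  Merge [3] + [-8, 16] -> [-8, 3, 16]
  Merge [5, 13, 23] + [-8, 3, 16] -> [-8, 3, 5, 13, 16, 23]


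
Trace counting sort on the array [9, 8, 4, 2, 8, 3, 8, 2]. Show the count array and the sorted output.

Count array: [0, 0, 2, 1, 1, 0, 0, 0, 3, 1]
(count[i] = number of elements equal to i)
Cumulative count: [0, 0, 2, 3, 4, 4, 4, 4, 7, 8]
Sorted: [2, 2, 3, 4, 8, 8, 8, 9]


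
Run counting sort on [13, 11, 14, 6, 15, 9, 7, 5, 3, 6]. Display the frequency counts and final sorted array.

Count array: [0, 0, 0, 1, 0, 1, 2, 1, 0, 1, 0, 1, 0, 1, 1, 1]
(count[i] = number of elements equal to i)
Cumulative count: [0, 0, 0, 1, 1, 2, 4, 5, 5, 6, 6, 7, 7, 8, 9, 10]
Sorted: [3, 5, 6, 6, 7, 9, 11, 13, 14, 15]


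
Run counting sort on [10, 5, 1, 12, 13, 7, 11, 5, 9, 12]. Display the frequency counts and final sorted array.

Count array: [0, 1, 0, 0, 0, 2, 0, 1, 0, 1, 1, 1, 2, 1]
(count[i] = number of elements equal to i)
Cumulative count: [0, 1, 1, 1, 1, 3, 3, 4, 4, 5, 6, 7, 9, 10]
Sorted: [1, 5, 5, 7, 9, 10, 11, 12, 12, 13]


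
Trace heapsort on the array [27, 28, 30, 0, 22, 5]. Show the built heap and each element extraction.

Build heap: [30, 28, 27, 0, 22, 5]
Extract 30: [28, 22, 27, 0, 5, 30]
Extract 28: [27, 22, 5, 0, 28, 30]
Extract 27: [22, 0, 5, 27, 28, 30]
Extract 22: [5, 0, 22, 27, 28, 30]
Extract 5: [0, 5, 22, 27, 28, 30]


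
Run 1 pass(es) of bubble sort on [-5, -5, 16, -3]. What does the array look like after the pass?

After pass 1: [-5, -5, -3, 16] (1 swaps)
Total swaps: 1


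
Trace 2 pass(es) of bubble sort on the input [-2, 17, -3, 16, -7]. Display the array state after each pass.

After pass 1: [-2, -3, 16, -7, 17] (3 swaps)
After pass 2: [-3, -2, -7, 16, 17] (2 swaps)
Total swaps: 5


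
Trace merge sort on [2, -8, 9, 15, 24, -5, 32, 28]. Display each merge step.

Divide and conquer:
  Merge [2] + [-8] -> [-8, 2]
  Merge [9] + [15] -> [9, 15]
  Merge [-8, 2] + [9, 15] -> [-8, 2, 9, 15]
  Merge [24] + [-5] -> [-5, 24]
  Merge [32] + [28] -> [28, 32]
  Merge [-5, 24] + [28, 32] -> [-5, 24, 28, 32]
  Merge [-8, 2, 9, 15] + [-5, 24, 28, 32] -> [-8, -5, 2, 9, 15, 24, 28, 32]


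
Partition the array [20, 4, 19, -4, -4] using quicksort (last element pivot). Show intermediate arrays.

Partition 1: pivot=-4 at index 1 -> [-4, -4, 19, 20, 4]
Partition 2: pivot=4 at index 2 -> [-4, -4, 4, 20, 19]
Partition 3: pivot=19 at index 3 -> [-4, -4, 4, 19, 20]


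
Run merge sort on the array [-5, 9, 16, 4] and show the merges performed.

Divide and conquer:
  Merge [-5] + [9] -> [-5, 9]
  Merge [16] + [4] -> [4, 16]
  Merge [-5, 9] + [4, 16] -> [-5, 4, 9, 16]


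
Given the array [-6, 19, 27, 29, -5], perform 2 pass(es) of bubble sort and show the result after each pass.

After pass 1: [-6, 19, 27, -5, 29] (1 swaps)
After pass 2: [-6, 19, -5, 27, 29] (1 swaps)
Total swaps: 2


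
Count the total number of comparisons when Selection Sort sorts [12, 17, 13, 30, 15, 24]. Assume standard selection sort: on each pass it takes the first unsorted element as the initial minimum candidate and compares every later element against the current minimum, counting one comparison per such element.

Pass 1: scan indices 1..5 for the minimum = 5 comparison(s); min is 12, place at index 0 -> [12, 17, 13, 30, 15, 24]
Pass 2: scan indices 2..5 for the minimum = 4 comparison(s); min is 13, place at index 1 -> [12, 13, 17, 30, 15, 24]
Pass 3: scan indices 3..5 for the minimum = 3 comparison(s); min is 15, place at index 2 -> [12, 13, 15, 30, 17, 24]
Pass 4: scan indices 4..5 for the minimum = 2 comparison(s); min is 17, place at index 3 -> [12, 13, 15, 17, 30, 24]
Pass 5: scan indices 5..5 for the minimum = 1 comparison(s); min is 24, place at index 4 -> [12, 13, 15, 17, 24, 30]
Selection sort always scans the whole unsorted suffix, so the count is (n-1) + (n-2) + ... + 1 = n(n-1)/2 = 6*5/2 = 15 regardless of the input order.
Total comparisons: 5 + 4 + 3 + 2 + 1 = 15


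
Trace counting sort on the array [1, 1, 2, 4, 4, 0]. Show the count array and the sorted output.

Count array: [1, 2, 1, 0, 2]
(count[i] = number of elements equal to i)
Cumulative count: [1, 3, 4, 4, 6]
Sorted: [0, 1, 1, 2, 4, 4]


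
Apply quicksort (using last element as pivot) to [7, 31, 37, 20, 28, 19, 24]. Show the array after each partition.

Partition 1: pivot=24 at index 3 -> [7, 20, 19, 24, 28, 37, 31]
Partition 2: pivot=19 at index 1 -> [7, 19, 20, 24, 28, 37, 31]
Partition 3: pivot=31 at index 5 -> [7, 19, 20, 24, 28, 31, 37]


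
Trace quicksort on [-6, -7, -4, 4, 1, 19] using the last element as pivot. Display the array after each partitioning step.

Partition 1: pivot=19 at index 5 -> [-6, -7, -4, 4, 1, 19]
Partition 2: pivot=1 at index 3 -> [-6, -7, -4, 1, 4, 19]
Partition 3: pivot=-4 at index 2 -> [-6, -7, -4, 1, 4, 19]
Partition 4: pivot=-7 at index 0 -> [-7, -6, -4, 1, 4, 19]


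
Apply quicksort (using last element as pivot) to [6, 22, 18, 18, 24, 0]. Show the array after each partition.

Partition 1: pivot=0 at index 0 -> [0, 22, 18, 18, 24, 6]
Partition 2: pivot=6 at index 1 -> [0, 6, 18, 18, 24, 22]
Partition 3: pivot=22 at index 4 -> [0, 6, 18, 18, 22, 24]
Partition 4: pivot=18 at index 3 -> [0, 6, 18, 18, 22, 24]


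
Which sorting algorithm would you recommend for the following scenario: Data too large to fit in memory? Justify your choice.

Best choice: External merge sort
Reason: Minimizes disk I/O by sequential reads/writes


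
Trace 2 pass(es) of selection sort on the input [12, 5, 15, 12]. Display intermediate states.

Pass 1: Select minimum 5 at index 1, swap -> [5, 12, 15, 12]
Pass 2: Select minimum 12 at index 1, swap -> [5, 12, 15, 12]


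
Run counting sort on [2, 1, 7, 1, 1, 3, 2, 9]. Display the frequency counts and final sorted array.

Count array: [0, 3, 2, 1, 0, 0, 0, 1, 0, 1]
(count[i] = number of elements equal to i)
Cumulative count: [0, 3, 5, 6, 6, 6, 6, 7, 7, 8]
Sorted: [1, 1, 1, 2, 2, 3, 7, 9]


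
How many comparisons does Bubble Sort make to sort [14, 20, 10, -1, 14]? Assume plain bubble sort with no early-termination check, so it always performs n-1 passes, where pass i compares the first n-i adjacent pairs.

Pass 1: compare adjacent pairs (0,1)..(3,4) = 4 comparison(s), 3 swap(s) -> [14, 10, -1, 14, 20]
Pass 2: compare adjacent pairs (0,1)..(2,3) = 3 comparison(s), 2 swap(s) -> [10, -1, 14, 14, 20]
Pass 3: compare adjacent pairs (0,1)..(1,2) = 2 comparison(s), 1 swap(s) -> [-1, 10, 14, 14, 20]
Pass 4: compare adjacent pairs (0,1)..(0,1) = 1 comparison(s), 0 swap(s) -> [-1, 10, 14, 14, 20]
Total comparisons: 4 + 3 + 2 + 1 = 10


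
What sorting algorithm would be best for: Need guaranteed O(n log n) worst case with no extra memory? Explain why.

Best choice: Heapsort
Reason: Heapsort is O(n log n) worst case and sorts in-place; quicksort can degrade to O(n^2)


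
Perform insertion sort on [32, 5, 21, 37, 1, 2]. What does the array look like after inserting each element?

First element 32 is already 'sorted'
Insert 5: shifted 1 elements -> [5, 32, 21, 37, 1, 2]
Insert 21: shifted 1 elements -> [5, 21, 32, 37, 1, 2]
Insert 37: shifted 0 elements -> [5, 21, 32, 37, 1, 2]
Insert 1: shifted 4 elements -> [1, 5, 21, 32, 37, 2]
Insert 2: shifted 4 elements -> [1, 2, 5, 21, 32, 37]


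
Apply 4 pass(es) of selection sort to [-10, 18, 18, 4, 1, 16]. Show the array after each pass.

Pass 1: Select minimum -10 at index 0, swap -> [-10, 18, 18, 4, 1, 16]
Pass 2: Select minimum 1 at index 4, swap -> [-10, 1, 18, 4, 18, 16]
Pass 3: Select minimum 4 at index 3, swap -> [-10, 1, 4, 18, 18, 16]
Pass 4: Select minimum 16 at index 5, swap -> [-10, 1, 4, 16, 18, 18]


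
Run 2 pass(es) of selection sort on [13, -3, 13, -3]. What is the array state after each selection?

Pass 1: Select minimum -3 at index 1, swap -> [-3, 13, 13, -3]
Pass 2: Select minimum -3 at index 3, swap -> [-3, -3, 13, 13]


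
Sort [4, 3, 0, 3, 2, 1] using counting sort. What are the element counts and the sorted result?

Count array: [1, 1, 1, 2, 1]
(count[i] = number of elements equal to i)
Cumulative count: [1, 2, 3, 5, 6]
Sorted: [0, 1, 2, 3, 3, 4]


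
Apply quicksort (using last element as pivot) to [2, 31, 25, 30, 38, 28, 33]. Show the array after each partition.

Partition 1: pivot=33 at index 5 -> [2, 31, 25, 30, 28, 33, 38]
Partition 2: pivot=28 at index 2 -> [2, 25, 28, 30, 31, 33, 38]
Partition 3: pivot=25 at index 1 -> [2, 25, 28, 30, 31, 33, 38]
Partition 4: pivot=31 at index 4 -> [2, 25, 28, 30, 31, 33, 38]


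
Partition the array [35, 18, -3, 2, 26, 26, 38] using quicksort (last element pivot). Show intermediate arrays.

Partition 1: pivot=38 at index 6 -> [35, 18, -3, 2, 26, 26, 38]
Partition 2: pivot=26 at index 4 -> [18, -3, 2, 26, 26, 35, 38]
Partition 3: pivot=26 at index 3 -> [18, -3, 2, 26, 26, 35, 38]
Partition 4: pivot=2 at index 1 -> [-3, 2, 18, 26, 26, 35, 38]


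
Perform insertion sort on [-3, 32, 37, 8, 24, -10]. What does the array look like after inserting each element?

First element -3 is already 'sorted'
Insert 32: shifted 0 elements -> [-3, 32, 37, 8, 24, -10]
Insert 37: shifted 0 elements -> [-3, 32, 37, 8, 24, -10]
Insert 8: shifted 2 elements -> [-3, 8, 32, 37, 24, -10]
Insert 24: shifted 2 elements -> [-3, 8, 24, 32, 37, -10]
Insert -10: shifted 5 elements -> [-10, -3, 8, 24, 32, 37]


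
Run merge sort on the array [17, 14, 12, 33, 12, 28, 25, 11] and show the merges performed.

Divide and conquer:
  Merge [17] + [14] -> [14, 17]
  Merge [12] + [33] -> [12, 33]
  Merge [14, 17] + [12, 33] -> [12, 14, 17, 33]
  Merge [12] + [28] -> [12, 28]
  Merge [25] + [11] -> [11, 25]
  Merge [12, 28] + [11, 25] -> [11, 12, 25, 28]
  Merge [12, 14, 17, 33] + [11, 12, 25, 28] -> [11, 12, 12, 14, 17, 25, 28, 33]


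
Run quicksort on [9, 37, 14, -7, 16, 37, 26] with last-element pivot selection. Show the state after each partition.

Partition 1: pivot=26 at index 4 -> [9, 14, -7, 16, 26, 37, 37]
Partition 2: pivot=16 at index 3 -> [9, 14, -7, 16, 26, 37, 37]
Partition 3: pivot=-7 at index 0 -> [-7, 14, 9, 16, 26, 37, 37]
Partition 4: pivot=9 at index 1 -> [-7, 9, 14, 16, 26, 37, 37]
Partition 5: pivot=37 at index 6 -> [-7, 9, 14, 16, 26, 37, 37]


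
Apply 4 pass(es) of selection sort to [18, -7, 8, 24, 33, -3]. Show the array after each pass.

Pass 1: Select minimum -7 at index 1, swap -> [-7, 18, 8, 24, 33, -3]
Pass 2: Select minimum -3 at index 5, swap -> [-7, -3, 8, 24, 33, 18]
Pass 3: Select minimum 8 at index 2, swap -> [-7, -3, 8, 24, 33, 18]
Pass 4: Select minimum 18 at index 5, swap -> [-7, -3, 8, 18, 33, 24]


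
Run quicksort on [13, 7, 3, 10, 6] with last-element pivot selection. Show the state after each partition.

Partition 1: pivot=6 at index 1 -> [3, 6, 13, 10, 7]
Partition 2: pivot=7 at index 2 -> [3, 6, 7, 10, 13]
Partition 3: pivot=13 at index 4 -> [3, 6, 7, 10, 13]


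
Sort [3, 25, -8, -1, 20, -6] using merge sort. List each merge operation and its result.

Divide and conquer:
  Merge [25] + [-8] -> [-8, 25]
  Merge [3] + [-8, 25] -> [-8, 3, 25]
  Merge [20] + [-6] -> [-6, 20]
  Merge [-1] + [-6, 20] -> [-6, -1, 20]
  Merge [-8, 3, 25] + [-6, -1, 20] -> [-8, -6, -1, 3, 20, 25]
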